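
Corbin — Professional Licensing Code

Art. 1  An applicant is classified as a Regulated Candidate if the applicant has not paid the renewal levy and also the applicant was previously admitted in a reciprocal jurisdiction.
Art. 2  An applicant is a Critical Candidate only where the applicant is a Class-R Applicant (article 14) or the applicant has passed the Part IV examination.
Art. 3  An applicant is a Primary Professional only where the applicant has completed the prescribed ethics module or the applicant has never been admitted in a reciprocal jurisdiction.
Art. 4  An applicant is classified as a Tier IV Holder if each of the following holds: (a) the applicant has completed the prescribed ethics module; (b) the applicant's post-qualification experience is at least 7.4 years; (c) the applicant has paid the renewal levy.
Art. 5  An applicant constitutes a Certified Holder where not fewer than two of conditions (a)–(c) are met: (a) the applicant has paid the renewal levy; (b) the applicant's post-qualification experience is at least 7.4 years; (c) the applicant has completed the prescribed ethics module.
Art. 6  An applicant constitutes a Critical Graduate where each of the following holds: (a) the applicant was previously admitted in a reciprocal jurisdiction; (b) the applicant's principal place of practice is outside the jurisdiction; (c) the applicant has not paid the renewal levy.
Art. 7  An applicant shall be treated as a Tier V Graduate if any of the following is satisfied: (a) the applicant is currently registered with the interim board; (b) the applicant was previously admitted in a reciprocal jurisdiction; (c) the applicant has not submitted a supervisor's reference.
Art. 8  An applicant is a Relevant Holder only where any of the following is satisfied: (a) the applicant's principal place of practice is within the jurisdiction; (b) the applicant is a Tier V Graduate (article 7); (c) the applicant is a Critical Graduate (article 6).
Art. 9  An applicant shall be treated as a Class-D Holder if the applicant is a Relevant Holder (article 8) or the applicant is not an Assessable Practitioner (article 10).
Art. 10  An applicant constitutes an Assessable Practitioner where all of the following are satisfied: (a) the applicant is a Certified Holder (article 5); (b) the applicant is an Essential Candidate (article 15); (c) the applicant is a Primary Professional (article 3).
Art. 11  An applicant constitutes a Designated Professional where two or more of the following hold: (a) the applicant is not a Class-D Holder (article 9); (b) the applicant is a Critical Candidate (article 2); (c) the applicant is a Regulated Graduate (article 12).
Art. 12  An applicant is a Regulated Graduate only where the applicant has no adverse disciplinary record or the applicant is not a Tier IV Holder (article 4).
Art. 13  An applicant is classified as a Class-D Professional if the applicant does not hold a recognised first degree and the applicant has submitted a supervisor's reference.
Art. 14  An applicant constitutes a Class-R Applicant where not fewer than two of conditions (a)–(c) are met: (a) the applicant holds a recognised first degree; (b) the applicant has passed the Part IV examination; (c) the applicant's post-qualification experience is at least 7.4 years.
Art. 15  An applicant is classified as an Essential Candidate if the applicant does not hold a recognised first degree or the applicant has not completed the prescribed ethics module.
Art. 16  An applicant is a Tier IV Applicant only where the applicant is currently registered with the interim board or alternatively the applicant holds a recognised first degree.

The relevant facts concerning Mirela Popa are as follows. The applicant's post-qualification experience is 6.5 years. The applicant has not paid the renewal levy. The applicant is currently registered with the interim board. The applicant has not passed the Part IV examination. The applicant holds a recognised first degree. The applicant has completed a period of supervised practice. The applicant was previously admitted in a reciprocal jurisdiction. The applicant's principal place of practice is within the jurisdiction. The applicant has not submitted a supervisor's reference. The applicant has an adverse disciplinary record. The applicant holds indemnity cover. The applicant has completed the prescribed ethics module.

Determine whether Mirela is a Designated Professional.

article 7 — Tier V Graduate: [the applicant is currently registered with the interim board? yes] OR [the applicant was previously admitted in a reciprocal jurisdiction? yes] OR [the applicant has not submitted a supervisor's reference? yes] → satisfied.
article 6 — Critical Graduate: [the applicant was previously admitted in a reciprocal jurisdiction? yes] AND [the applicant's principal place of practice is outside the jurisdiction? no] AND [the applicant has not paid the renewal levy? yes] → not satisfied.
article 8 — Relevant Holder: [the applicant's principal place of practice is within the jurisdiction? yes] OR [Tier V Graduate (article 7)? yes] OR [Critical Graduate (article 6)? no] → satisfied.
article 5 — Certified Holder: the applicant has paid the renewal levy? no; applicant's post-qualification experience: 6.5 years ≥ 7.4 years? no; the applicant has completed the prescribed ethics module? yes — 1 of 3 hold (need ≥2) → not satisfied.
article 15 — Essential Candidate: [the applicant does not hold a recognised first degree? no] OR [the applicant has not completed the prescribed ethics module? no] → not satisfied.
article 3 — Primary Professional: [the applicant has completed the prescribed ethics module? yes] OR [the applicant has never been admitted in a reciprocal jurisdiction? no] → satisfied.
article 10 — Assessable Practitioner: [Certified Holder (article 5)? no] AND [Essential Candidate (article 15)? no] AND [Primary Professional (article 3)? yes] → not satisfied.
article 9 — Class-D Holder: [Relevant Holder (article 8)? yes] OR [not an Assessable Practitioner (article 10)? yes] → satisfied.
article 14 — Class-R Applicant: the applicant holds a recognised first degree? yes; the applicant has passed the Part IV examination? no; applicant's post-qualification experience: 6.5 years ≥ 7.4 years? no — 1 of 3 hold (need ≥2) → not satisfied.
article 2 — Critical Candidate: [Class-R Applicant (article 14)? no] OR [the applicant has passed the Part IV examination? no] → not satisfied.
article 4 — Tier IV Holder: [the applicant has completed the prescribed ethics module? yes] AND [applicant's post-qualification experience: 6.5 years ≥ 7.4 years? no] AND [the applicant has paid the renewal levy? no] → not satisfied.
article 12 — Regulated Graduate: [the applicant has no adverse disciplinary record? no] OR [not a Tier IV Holder (article 4)? yes] → satisfied.
article 11 — Designated Professional: not a Class-D Holder (article 9)? no; Critical Candidate (article 2)? no; Regulated Graduate (article 12)? yes — 1 of 3 hold (need ≥2) → not satisfied.

No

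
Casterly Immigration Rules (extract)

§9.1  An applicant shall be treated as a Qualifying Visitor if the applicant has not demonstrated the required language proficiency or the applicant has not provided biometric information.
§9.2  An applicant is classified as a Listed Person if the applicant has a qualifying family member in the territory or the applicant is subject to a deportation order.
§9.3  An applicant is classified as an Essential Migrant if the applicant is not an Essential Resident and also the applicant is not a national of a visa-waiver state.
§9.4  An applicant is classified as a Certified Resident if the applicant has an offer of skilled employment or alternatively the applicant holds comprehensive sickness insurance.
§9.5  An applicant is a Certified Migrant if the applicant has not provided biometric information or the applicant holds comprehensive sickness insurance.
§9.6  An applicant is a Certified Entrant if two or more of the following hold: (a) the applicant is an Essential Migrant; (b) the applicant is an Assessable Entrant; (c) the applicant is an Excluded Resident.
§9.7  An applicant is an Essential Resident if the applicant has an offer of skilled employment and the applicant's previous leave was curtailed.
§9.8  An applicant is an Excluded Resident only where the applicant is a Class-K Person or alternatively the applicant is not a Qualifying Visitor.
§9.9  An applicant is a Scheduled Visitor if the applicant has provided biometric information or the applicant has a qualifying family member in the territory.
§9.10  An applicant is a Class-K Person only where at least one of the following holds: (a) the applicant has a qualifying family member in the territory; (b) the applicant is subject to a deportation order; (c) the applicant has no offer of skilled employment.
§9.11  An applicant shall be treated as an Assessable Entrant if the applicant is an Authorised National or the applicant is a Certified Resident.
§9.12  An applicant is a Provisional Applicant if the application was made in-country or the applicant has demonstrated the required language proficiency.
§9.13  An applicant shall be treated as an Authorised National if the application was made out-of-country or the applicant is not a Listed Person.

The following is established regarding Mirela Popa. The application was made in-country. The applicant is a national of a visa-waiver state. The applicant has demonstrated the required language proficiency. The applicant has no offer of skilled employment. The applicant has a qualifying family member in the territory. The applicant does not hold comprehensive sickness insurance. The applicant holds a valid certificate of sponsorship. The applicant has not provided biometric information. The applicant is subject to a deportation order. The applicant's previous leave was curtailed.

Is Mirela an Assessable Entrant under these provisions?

No

§9.2 — Listed Person: [the applicant has a qualifying family member in the territory? yes] OR [the applicant is subject to a deportation order? yes] → satisfied.
§9.13 — Authorised National: [the application was made out-of-country? no] OR [not a Listed Person (§9.2)? no] → not satisfied.
§9.4 — Certified Resident: [the applicant has an offer of skilled employment? no] OR [the applicant holds comprehensive sickness insurance? no] → not satisfied.
§9.11 — Assessable Entrant: [Authorised National (§9.13)? no] OR [Certified Resident (§9.4)? no] → not satisfied.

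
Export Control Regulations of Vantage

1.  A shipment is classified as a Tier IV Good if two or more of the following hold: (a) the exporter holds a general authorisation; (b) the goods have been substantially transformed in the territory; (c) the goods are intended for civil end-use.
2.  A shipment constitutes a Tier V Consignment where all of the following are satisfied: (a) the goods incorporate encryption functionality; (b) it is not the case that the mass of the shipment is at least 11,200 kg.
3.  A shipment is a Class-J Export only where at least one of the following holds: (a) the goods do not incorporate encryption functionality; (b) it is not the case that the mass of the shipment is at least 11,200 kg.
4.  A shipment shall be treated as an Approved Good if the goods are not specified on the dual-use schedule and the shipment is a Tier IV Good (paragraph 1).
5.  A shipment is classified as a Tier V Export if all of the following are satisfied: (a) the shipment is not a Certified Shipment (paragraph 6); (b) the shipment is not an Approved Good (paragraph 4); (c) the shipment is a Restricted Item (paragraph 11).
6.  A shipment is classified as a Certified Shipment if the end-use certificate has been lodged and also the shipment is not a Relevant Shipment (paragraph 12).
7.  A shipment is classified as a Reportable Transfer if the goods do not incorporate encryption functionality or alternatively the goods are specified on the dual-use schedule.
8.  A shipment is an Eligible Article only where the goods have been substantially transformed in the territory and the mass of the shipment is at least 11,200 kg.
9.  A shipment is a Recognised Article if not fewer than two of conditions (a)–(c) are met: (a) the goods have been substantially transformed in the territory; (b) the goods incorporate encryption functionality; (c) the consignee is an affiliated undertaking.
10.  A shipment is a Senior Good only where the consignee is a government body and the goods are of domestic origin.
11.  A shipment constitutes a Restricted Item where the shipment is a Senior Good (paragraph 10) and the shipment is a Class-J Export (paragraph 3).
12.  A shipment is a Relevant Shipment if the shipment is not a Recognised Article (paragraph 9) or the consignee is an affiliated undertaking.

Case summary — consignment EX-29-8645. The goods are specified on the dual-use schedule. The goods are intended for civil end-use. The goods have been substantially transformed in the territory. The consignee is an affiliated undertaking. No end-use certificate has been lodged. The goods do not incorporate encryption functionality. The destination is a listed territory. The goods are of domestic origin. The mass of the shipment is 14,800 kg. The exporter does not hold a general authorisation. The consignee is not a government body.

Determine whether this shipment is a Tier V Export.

paragraph 9 — Recognised Article: the goods have been substantially transformed in the territory? yes; the goods incorporate encryption functionality? no; the consignee is an affiliated undertaking? yes — 2 of 3 hold (need ≥2) → satisfied.
paragraph 12 — Relevant Shipment: [not a Recognised Article (paragraph 9)? no] OR [the consignee is an affiliated undertaking? yes] → satisfied.
paragraph 6 — Certified Shipment: [the end-use certificate has been lodged? no] AND [not a Relevant Shipment (paragraph 12)? no] → not satisfied.
paragraph 1 — Tier IV Good: the exporter holds a general authorisation? no; the goods have been substantially transformed in the territory? yes; the goods are intended for civil end-use? yes — 2 of 3 hold (need ≥2) → satisfied.
paragraph 4 — Approved Good: [the goods are not specified on the dual-use schedule? no] AND [Tier IV Good (paragraph 1)? yes] → not satisfied.
paragraph 10 — Senior Good: [the consignee is a government body? no] AND [the goods are of domestic origin? yes] → not satisfied.
paragraph 3 — Class-J Export: [the goods do not incorporate encryption functionality? yes] OR [mass of the shipment: 14,800 kg ≥ 11,200 kg? yes, so negated condition no] → satisfied.
paragraph 11 — Restricted Item: [Senior Good (paragraph 10)? no] AND [Class-J Export (paragraph 3)? yes] → not satisfied.
paragraph 5 — Tier V Export: [not a Certified Shipment (paragraph 6)? yes] AND [not an Approved Good (paragraph 4)? yes] AND [Restricted Item (paragraph 11)? no] → not satisfied.

No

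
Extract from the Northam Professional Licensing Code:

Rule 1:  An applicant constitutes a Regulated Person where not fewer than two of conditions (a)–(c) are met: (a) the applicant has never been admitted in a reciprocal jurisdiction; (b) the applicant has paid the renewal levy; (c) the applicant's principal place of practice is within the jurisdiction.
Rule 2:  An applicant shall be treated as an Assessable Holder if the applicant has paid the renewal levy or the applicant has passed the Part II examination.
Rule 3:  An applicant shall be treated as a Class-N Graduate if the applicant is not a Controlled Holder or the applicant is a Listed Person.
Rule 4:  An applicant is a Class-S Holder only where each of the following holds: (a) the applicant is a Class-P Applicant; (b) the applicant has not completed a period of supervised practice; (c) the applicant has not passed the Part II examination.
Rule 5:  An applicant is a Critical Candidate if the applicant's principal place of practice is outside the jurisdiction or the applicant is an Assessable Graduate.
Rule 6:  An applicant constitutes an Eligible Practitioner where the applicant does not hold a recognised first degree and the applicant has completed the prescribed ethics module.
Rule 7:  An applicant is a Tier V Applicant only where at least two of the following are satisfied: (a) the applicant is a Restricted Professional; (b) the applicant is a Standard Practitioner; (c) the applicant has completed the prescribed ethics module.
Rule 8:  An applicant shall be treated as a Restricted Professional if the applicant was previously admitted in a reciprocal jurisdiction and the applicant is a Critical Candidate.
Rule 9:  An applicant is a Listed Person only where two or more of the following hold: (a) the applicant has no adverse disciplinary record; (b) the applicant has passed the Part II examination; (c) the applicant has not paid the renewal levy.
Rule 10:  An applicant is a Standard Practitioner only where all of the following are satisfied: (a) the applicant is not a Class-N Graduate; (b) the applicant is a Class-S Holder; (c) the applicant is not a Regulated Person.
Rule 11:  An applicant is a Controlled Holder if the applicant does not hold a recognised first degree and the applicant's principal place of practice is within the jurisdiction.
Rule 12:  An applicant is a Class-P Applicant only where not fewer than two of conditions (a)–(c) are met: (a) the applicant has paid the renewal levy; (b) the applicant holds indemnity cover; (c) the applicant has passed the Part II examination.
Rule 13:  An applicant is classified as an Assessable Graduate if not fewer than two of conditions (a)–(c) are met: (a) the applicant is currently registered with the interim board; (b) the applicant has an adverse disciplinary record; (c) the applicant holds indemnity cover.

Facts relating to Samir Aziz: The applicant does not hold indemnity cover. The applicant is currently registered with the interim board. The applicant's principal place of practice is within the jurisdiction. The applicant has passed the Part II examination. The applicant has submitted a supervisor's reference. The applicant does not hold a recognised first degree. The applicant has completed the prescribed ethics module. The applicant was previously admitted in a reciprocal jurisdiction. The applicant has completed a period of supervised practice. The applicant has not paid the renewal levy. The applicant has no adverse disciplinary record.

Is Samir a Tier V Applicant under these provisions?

No

rule 13 — Assessable Graduate: the applicant is currently registered with the interim board? yes; the applicant has an adverse disciplinary record? no; the applicant holds indemnity cover? no — 1 of 3 hold (need ≥2) → not satisfied.
rule 5 — Critical Candidate: [the applicant's principal place of practice is outside the jurisdiction? no] OR [Assessable Graduate (rule 13)? no] → not satisfied.
rule 8 — Restricted Professional: [the applicant was previously admitted in a reciprocal jurisdiction? yes] AND [Critical Candidate (rule 5)? no] → not satisfied.
rule 11 — Controlled Holder: [the applicant does not hold a recognised first degree? yes] AND [the applicant's principal place of practice is within the jurisdiction? yes] → satisfied.
rule 9 — Listed Person: the applicant has no adverse disciplinary record? yes; the applicant has passed the Part II examination? yes; the applicant has not paid the renewal levy? yes — 3 of 3 hold (need ≥2) → satisfied.
rule 3 — Class-N Graduate: [not a Controlled Holder (rule 11)? no] OR [Listed Person (rule 9)? yes] → satisfied.
rule 12 — Class-P Applicant: the applicant has paid the renewal levy? no; the applicant holds indemnity cover? no; the applicant has passed the Part II examination? yes — 1 of 3 hold (need ≥2) → not satisfied.
rule 4 — Class-S Holder: [Class-P Applicant (rule 12)? no] AND [the applicant has not completed a period of supervised practice? no] AND [the applicant has not passed the Part II examination? no] → not satisfied.
rule 1 — Regulated Person: the applicant has never been admitted in a reciprocal jurisdiction? no; the applicant has paid the renewal levy? no; the applicant's principal place of practice is within the jurisdiction? yes — 1 of 3 hold (need ≥2) → not satisfied.
rule 10 — Standard Practitioner: [not a Class-N Graduate (rule 3)? no] AND [Class-S Holder (rule 4)? no] AND [not a Regulated Person (rule 1)? yes] → not satisfied.
rule 7 — Tier V Applicant: Restricted Professional (rule 8)? no; Standard Practitioner (rule 10)? no; the applicant has completed the prescribed ethics module? yes — 1 of 3 hold (need ≥2) → not satisfied.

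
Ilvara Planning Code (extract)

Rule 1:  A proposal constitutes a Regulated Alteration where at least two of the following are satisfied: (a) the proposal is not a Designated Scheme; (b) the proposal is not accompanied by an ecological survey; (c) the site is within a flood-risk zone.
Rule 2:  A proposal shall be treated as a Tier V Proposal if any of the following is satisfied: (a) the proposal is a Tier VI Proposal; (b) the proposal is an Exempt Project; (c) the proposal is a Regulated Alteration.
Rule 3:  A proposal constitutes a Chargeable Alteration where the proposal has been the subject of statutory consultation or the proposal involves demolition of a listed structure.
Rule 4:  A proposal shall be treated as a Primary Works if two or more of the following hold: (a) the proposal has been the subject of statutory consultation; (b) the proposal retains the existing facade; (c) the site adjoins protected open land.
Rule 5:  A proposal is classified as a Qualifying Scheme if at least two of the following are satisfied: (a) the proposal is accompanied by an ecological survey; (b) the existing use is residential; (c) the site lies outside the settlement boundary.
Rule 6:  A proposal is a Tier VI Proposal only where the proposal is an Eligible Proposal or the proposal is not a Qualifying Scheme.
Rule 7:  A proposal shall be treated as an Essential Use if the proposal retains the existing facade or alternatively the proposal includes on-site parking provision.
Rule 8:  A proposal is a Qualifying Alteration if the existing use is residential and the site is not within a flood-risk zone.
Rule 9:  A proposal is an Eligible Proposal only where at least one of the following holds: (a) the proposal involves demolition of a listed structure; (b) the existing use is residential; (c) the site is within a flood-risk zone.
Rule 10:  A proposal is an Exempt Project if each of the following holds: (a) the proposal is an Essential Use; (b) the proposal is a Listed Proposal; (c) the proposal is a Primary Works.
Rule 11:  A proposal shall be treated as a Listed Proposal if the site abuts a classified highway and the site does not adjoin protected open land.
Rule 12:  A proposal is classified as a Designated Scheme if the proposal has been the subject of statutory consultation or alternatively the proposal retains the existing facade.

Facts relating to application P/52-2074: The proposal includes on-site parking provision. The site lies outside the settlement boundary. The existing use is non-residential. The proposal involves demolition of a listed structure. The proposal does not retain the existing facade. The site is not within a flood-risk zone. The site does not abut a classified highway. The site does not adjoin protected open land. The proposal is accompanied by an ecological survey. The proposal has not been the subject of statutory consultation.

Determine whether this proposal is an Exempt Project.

No

rule 7 — Essential Use: [the proposal retains the existing facade? no] OR [the proposal includes on-site parking provision? yes] → satisfied.
rule 11 — Listed Proposal: [the site abuts a classified highway? no] AND [the site does not adjoin protected open land? yes] → not satisfied.
rule 4 — Primary Works: the proposal has been the subject of statutory consultation? no; the proposal retains the existing facade? no; the site adjoins protected open land? no — 0 of 3 hold (need ≥2) → not satisfied.
rule 10 — Exempt Project: [Essential Use (rule 7)? yes] AND [Listed Proposal (rule 11)? no] AND [Primary Works (rule 4)? no] → not satisfied.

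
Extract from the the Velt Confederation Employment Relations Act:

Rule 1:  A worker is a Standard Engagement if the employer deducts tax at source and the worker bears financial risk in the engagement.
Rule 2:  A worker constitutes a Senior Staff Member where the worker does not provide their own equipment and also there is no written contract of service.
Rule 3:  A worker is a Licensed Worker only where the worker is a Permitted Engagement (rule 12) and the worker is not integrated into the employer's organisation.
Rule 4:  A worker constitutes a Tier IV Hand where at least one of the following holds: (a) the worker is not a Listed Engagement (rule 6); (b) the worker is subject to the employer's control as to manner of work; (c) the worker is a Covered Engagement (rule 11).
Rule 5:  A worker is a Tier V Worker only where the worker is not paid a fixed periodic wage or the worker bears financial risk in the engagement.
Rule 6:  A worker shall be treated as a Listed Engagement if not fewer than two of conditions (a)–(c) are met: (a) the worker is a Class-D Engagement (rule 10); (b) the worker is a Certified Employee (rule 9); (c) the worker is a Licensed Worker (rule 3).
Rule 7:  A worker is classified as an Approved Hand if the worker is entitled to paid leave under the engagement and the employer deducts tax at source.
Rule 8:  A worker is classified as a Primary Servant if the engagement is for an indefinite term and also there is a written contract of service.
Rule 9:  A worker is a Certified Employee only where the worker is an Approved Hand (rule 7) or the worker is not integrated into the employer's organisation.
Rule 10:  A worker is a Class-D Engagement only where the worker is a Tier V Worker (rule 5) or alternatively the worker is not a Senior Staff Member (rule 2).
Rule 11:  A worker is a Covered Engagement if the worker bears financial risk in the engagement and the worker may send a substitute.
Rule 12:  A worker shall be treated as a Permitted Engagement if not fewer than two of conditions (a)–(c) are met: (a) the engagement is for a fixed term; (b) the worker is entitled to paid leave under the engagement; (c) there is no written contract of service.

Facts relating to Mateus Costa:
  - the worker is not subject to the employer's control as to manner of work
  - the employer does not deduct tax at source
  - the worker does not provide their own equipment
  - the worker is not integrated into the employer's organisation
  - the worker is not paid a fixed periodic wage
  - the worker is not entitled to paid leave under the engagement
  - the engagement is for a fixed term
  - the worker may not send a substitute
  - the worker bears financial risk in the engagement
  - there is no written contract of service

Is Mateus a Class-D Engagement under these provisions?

rule 5 — Tier V Worker: [the worker is not paid a fixed periodic wage? yes] OR [the worker bears financial risk in the engagement? yes] → satisfied.
rule 2 — Senior Staff Member: [the worker does not provide their own equipment? yes] AND [there is no written contract of service? yes] → satisfied.
rule 10 — Class-D Engagement: [Tier V Worker (rule 5)? yes] OR [not a Senior Staff Member (rule 2)? no] → satisfied.

Yes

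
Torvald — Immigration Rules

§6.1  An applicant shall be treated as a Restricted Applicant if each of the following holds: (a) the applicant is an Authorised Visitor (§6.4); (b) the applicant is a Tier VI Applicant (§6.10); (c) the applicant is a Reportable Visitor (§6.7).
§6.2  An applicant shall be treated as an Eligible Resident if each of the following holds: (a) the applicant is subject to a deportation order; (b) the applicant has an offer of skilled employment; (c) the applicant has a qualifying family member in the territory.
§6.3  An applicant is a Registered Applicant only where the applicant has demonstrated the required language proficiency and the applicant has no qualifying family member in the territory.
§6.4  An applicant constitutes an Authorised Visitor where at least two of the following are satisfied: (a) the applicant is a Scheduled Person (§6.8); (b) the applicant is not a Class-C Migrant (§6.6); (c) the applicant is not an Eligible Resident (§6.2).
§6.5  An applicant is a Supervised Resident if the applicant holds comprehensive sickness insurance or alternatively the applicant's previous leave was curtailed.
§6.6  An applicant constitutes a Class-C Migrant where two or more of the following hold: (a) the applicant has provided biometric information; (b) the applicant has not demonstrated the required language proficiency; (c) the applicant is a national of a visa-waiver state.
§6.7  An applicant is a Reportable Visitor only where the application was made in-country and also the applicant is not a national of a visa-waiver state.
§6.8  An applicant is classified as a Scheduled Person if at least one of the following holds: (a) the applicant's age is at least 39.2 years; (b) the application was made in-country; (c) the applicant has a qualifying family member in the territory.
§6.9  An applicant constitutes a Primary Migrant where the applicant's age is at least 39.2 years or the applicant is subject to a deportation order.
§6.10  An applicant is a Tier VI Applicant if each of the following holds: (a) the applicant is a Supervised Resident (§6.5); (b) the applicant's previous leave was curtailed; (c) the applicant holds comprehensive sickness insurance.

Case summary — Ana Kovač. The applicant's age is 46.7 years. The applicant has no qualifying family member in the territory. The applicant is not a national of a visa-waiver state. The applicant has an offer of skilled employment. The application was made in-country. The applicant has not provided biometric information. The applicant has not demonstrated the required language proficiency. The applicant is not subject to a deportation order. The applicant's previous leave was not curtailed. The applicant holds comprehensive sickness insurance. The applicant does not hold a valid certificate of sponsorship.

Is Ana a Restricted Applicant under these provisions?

§6.8 — Scheduled Person: [applicant's age: 46.7 years ≥ 39.2 years? yes] OR [the application was made in-country? yes] OR [the applicant has a qualifying family member in the territory? no] → satisfied.
§6.6 — Class-C Migrant: the applicant has provided biometric information? no; the applicant has not demonstrated the required language proficiency? yes; the applicant is a national of a visa-waiver state? no — 1 of 3 hold (need ≥2) → not satisfied.
§6.2 — Eligible Resident: [the applicant is subject to a deportation order? no] AND [the applicant has an offer of skilled employment? yes] AND [the applicant has a qualifying family member in the territory? no] → not satisfied.
§6.4 — Authorised Visitor: Scheduled Person (§6.8)? yes; not a Class-C Migrant (§6.6)? yes; not an Eligible Resident (§6.2)? yes — 3 of 3 hold (need ≥2) → satisfied.
§6.5 — Supervised Resident: [the applicant holds comprehensive sickness insurance? yes] OR [the applicant's previous leave was curtailed? no] → satisfied.
§6.10 — Tier VI Applicant: [Supervised Resident (§6.5)? yes] AND [the applicant's previous leave was curtailed? no] AND [the applicant holds comprehensive sickness insurance? yes] → not satisfied.
§6.7 — Reportable Visitor: [the application was made in-country? yes] AND [the applicant is not a national of a visa-waiver state? yes] → satisfied.
§6.1 — Restricted Applicant: [Authorised Visitor (§6.4)? yes] AND [Tier VI Applicant (§6.10)? no] AND [Reportable Visitor (§6.7)? yes] → not satisfied.

No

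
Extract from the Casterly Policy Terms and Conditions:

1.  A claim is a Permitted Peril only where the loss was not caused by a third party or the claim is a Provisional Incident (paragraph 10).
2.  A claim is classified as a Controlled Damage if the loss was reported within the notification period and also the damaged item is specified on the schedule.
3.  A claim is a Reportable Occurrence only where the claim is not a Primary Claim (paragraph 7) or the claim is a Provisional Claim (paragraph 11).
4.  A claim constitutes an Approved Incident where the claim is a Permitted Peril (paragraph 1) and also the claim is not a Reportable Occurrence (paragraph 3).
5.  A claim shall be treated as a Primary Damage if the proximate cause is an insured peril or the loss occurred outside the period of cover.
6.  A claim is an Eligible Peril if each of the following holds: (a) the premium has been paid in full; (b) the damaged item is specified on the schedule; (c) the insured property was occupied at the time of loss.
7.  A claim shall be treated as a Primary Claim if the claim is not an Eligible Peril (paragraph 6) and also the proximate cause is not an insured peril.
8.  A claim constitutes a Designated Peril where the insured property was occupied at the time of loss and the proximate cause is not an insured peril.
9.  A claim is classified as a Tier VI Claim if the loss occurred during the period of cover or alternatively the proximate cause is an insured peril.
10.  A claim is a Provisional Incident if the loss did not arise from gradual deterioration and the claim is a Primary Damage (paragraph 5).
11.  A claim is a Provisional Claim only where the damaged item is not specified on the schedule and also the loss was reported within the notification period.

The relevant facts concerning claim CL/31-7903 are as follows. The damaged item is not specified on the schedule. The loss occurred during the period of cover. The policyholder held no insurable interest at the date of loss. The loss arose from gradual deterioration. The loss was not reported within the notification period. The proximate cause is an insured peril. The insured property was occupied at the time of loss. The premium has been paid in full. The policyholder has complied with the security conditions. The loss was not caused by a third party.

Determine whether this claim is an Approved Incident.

paragraph 5 — Primary Damage: [the proximate cause is an insured peril? yes] OR [the loss occurred outside the period of cover? no] → satisfied.
paragraph 10 — Provisional Incident: [the loss did not arise from gradual deterioration? no] AND [Primary Damage (paragraph 5)? yes] → not satisfied.
paragraph 1 — Permitted Peril: [the loss was not caused by a third party? yes] OR [Provisional Incident (paragraph 10)? no] → satisfied.
paragraph 6 — Eligible Peril: [the premium has been paid in full? yes] AND [the damaged item is specified on the schedule? no] AND [the insured property was occupied at the time of loss? yes] → not satisfied.
paragraph 7 — Primary Claim: [not an Eligible Peril (paragraph 6)? yes] AND [the proximate cause is not an insured peril? no] → not satisfied.
paragraph 11 — Provisional Claim: [the damaged item is not specified on the schedule? yes] AND [the loss was reported within the notification period? no] → not satisfied.
paragraph 3 — Reportable Occurrence: [not a Primary Claim (paragraph 7)? yes] OR [Provisional Claim (paragraph 11)? no] → satisfied.
paragraph 4 — Approved Incident: [Permitted Peril (paragraph 1)? yes] AND [not a Reportable Occurrence (paragraph 3)? no] → not satisfied.

No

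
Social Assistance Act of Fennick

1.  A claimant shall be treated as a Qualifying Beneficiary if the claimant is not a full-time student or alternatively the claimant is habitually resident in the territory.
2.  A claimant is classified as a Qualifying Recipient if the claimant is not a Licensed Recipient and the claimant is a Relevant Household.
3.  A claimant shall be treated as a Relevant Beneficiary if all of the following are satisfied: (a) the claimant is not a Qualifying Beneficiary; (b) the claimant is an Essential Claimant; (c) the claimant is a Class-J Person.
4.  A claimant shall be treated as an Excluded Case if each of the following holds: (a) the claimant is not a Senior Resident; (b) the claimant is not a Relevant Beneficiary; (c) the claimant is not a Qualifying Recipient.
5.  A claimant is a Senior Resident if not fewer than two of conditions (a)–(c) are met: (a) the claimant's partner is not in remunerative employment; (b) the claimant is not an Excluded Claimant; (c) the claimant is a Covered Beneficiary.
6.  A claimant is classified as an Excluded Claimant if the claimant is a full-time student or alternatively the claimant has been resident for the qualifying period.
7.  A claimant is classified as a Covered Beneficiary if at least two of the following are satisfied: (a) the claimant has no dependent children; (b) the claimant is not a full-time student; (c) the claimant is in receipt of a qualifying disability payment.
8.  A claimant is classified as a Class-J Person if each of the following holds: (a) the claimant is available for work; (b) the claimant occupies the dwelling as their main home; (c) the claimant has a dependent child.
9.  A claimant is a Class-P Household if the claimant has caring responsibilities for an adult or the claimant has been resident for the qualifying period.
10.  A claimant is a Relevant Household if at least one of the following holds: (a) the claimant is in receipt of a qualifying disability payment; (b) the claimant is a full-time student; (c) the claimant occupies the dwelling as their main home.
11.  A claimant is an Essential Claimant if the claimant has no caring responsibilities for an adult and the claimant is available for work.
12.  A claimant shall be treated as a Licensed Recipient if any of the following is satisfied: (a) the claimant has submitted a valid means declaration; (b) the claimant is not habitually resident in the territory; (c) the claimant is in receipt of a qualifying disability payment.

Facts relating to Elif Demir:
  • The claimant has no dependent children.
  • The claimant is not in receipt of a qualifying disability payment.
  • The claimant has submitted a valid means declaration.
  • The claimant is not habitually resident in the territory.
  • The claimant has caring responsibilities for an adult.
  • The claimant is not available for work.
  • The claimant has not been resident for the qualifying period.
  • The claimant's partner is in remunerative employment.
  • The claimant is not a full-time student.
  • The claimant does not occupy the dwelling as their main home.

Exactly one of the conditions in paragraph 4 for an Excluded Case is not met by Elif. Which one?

paragraph 6 — Excluded Claimant: [the claimant is a full-time student? no] OR [the claimant has been resident for the qualifying period? no] → not satisfied.
paragraph 7 — Covered Beneficiary: the claimant has no dependent children? yes; the claimant is not a full-time student? yes; the claimant is in receipt of a qualifying disability payment? no — 2 of 3 hold (need ≥2) → satisfied.
paragraph 5 — Senior Resident: the claimant's partner is not in remunerative employment? no; not an Excluded Claimant (paragraph 6)? yes; Covered Beneficiary (paragraph 7)? yes — 2 of 3 hold (need ≥2) → satisfied.
paragraph 1 — Qualifying Beneficiary: [the claimant is not a full-time student? yes] OR [the claimant is habitually resident in the territory? no] → satisfied.
paragraph 11 — Essential Claimant: [the claimant has no caring responsibilities for an adult? no] AND [the claimant is available for work? no] → not satisfied.
paragraph 8 — Class-J Person: [the claimant is available for work? no] AND [the claimant occupies the dwelling as their main home? no] AND [the claimant has a dependent child? no] → not satisfied.
paragraph 3 — Relevant Beneficiary: [not a Qualifying Beneficiary (paragraph 1)? no] AND [Essential Claimant (paragraph 11)? no] AND [Class-J Person (paragraph 8)? no] → not satisfied.
paragraph 12 — Licensed Recipient: [the claimant has submitted a valid means declaration? yes] OR [the claimant is not habitually resident in the territory? yes] OR [the claimant is in receipt of a qualifying disability payment? no] → satisfied.
paragraph 10 — Relevant Household: [the claimant is in receipt of a qualifying disability payment? no] OR [the claimant is a full-time student? no] OR [the claimant occupies the dwelling as their main home? no] → not satisfied.
paragraph 2 — Qualifying Recipient: [not a Licensed Recipient (paragraph 12)? no] AND [Relevant Household (paragraph 10)? no] → not satisfied.
paragraph 4 — Excluded Case: [not a Senior Resident (paragraph 5)? no] AND [not a Relevant Beneficiary (paragraph 3)? yes] AND [not a Qualifying Recipient (paragraph 2)? yes] → not satisfied.

Senior Resident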